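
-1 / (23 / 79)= -79 / 23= -3.43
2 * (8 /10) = 8 /5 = 1.60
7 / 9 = 0.78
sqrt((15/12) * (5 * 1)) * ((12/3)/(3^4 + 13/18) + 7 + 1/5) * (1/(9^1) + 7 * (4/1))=749386/1471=509.44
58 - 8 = 50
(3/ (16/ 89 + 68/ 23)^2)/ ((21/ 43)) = 180178987/ 288514800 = 0.62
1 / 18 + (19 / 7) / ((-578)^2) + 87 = 1832283869 / 21047292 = 87.06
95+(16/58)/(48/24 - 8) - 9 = 7478/87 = 85.95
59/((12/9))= 177/4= 44.25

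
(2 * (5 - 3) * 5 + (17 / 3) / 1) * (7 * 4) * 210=150920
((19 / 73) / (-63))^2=0.00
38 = 38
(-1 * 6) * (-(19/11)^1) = 114/11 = 10.36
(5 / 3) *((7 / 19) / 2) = 0.31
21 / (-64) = -21 / 64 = -0.33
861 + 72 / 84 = 861.86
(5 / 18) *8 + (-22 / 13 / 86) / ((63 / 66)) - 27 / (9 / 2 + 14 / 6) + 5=4693225 / 1443897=3.25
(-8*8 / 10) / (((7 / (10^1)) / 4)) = -256 / 7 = -36.57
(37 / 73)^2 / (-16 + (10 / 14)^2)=-67081 / 4044711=-0.02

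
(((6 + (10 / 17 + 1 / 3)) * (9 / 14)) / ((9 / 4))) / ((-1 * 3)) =-706 / 1071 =-0.66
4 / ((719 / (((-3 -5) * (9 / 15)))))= -96 / 3595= -0.03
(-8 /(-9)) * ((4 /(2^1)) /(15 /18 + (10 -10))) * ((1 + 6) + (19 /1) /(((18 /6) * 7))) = 5312 /315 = 16.86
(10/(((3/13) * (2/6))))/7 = 130/7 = 18.57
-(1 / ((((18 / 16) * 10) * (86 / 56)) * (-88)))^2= -196 / 453051225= -0.00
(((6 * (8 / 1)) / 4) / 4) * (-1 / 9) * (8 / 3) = -8 / 9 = -0.89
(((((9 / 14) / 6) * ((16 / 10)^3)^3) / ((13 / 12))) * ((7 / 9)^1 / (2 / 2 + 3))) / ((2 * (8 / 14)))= 29360128 / 25390625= 1.16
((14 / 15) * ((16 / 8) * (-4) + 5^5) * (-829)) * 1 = -12058634 / 5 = -2411726.80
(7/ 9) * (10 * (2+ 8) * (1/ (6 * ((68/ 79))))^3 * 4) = 86281825/ 38203488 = 2.26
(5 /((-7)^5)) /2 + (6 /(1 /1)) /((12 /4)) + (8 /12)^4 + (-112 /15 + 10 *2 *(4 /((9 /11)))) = 92.51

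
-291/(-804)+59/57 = 21341/15276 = 1.40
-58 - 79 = -137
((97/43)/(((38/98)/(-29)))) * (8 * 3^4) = -89318376/817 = -109324.82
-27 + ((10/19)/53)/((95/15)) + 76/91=-45552943/1741103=-26.16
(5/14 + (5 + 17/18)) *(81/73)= 3573/511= 6.99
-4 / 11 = -0.36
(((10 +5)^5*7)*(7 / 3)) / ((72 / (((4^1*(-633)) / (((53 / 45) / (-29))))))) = 1138420828125 / 106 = 10739819133.25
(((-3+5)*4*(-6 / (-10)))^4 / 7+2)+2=349276 / 4375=79.83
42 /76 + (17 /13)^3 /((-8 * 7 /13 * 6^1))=502885 /1078896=0.47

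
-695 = -695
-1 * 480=-480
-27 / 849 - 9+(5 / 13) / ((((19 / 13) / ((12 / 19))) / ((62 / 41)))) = -36778596 / 4188683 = -8.78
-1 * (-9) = 9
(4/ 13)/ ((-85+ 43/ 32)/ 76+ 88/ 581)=-5651968/ 17437173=-0.32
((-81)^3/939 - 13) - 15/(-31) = -5613001/9703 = -578.48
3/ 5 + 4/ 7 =41/ 35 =1.17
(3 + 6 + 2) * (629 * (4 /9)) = 27676 /9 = 3075.11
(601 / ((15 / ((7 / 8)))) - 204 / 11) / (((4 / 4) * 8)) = 21797 / 10560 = 2.06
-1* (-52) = 52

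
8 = 8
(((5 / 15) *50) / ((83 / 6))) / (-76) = -25 / 1577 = -0.02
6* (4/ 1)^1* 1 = 24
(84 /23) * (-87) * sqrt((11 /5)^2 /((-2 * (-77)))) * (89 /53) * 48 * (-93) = 207388512 * sqrt(154) /6095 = 422251.64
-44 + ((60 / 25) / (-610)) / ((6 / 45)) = -13429 / 305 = -44.03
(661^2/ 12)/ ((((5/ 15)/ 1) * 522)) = 436921/ 2088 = 209.25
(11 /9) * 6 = 22 /3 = 7.33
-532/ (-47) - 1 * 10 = 62/ 47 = 1.32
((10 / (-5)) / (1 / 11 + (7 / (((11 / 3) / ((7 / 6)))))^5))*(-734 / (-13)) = -7565531776 / 3678268893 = -2.06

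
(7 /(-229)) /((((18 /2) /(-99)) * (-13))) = -0.03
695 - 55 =640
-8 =-8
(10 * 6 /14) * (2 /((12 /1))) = 5 /7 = 0.71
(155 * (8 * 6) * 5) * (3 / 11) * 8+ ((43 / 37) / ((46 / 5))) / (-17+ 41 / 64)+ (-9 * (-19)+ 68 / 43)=34278460950667 / 421441581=81336.21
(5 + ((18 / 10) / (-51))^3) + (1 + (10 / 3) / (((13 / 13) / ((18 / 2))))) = 36.00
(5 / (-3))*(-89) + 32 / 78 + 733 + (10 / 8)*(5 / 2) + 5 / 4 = 276469 / 312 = 886.12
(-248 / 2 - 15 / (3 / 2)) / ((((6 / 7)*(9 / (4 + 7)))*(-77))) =67 / 27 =2.48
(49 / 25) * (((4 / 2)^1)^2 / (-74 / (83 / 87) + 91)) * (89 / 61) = 0.85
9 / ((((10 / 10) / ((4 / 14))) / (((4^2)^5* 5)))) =13481691.43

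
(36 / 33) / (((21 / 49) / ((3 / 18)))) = 14 / 33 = 0.42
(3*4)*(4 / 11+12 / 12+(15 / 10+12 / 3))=906 / 11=82.36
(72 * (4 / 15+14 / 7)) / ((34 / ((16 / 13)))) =384 / 65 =5.91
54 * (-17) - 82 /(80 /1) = -36761 /40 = -919.02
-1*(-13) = 13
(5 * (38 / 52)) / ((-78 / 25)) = -2375 / 2028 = -1.17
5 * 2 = 10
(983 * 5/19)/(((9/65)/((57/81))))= 319475/243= 1314.71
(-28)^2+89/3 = 2441/3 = 813.67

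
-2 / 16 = -1 / 8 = -0.12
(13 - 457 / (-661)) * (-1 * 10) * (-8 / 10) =72400 / 661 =109.53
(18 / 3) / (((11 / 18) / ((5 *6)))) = 3240 / 11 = 294.55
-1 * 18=-18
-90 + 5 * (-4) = -110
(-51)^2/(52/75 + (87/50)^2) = 19507500/27907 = 699.02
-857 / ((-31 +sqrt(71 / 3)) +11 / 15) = 64275*sqrt(213) / 200791 +5836170 / 200791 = 33.74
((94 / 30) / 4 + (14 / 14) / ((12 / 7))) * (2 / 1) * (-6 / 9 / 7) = -0.26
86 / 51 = 1.69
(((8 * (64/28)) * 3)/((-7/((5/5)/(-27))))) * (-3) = -128/147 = -0.87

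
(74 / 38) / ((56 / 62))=1147 / 532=2.16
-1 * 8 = -8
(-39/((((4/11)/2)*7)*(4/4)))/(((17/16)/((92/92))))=-3432/119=-28.84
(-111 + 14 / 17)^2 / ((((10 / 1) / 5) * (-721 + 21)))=-3508129 / 404600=-8.67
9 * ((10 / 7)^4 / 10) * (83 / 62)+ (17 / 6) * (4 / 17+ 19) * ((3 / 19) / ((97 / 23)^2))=146417234673 / 26612208602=5.50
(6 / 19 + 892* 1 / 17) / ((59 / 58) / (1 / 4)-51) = -494450 / 439603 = -1.12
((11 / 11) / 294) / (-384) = -1 / 112896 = -0.00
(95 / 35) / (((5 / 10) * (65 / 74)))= 2812 / 455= 6.18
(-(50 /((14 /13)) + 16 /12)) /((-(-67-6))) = -1003 /1533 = -0.65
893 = 893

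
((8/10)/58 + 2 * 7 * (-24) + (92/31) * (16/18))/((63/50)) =-134856020/509733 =-264.56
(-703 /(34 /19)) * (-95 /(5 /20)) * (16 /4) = 10151320 /17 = 597136.47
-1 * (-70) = 70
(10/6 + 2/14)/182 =19/1911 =0.01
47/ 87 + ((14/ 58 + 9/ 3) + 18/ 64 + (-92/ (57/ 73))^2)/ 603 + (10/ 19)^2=23.85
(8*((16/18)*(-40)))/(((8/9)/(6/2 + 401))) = -129280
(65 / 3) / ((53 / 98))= 6370 / 159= 40.06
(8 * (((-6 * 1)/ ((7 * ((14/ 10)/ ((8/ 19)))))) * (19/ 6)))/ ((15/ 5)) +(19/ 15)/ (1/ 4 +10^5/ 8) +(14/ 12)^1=-10606291/ 10500210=-1.01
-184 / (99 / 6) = -368 / 33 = -11.15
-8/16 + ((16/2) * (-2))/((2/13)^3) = -8789/2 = -4394.50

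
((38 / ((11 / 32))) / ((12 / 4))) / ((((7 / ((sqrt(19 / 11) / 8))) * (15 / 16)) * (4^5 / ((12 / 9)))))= 19 * sqrt(209) / 228690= 0.00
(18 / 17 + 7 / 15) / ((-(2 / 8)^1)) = -1556 / 255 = -6.10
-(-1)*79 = 79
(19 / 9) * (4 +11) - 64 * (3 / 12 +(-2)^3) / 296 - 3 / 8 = 29275 / 888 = 32.97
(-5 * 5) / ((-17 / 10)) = 250 / 17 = 14.71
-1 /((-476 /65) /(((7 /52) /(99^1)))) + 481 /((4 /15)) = 48571385 /26928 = 1803.75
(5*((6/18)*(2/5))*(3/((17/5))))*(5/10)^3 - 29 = -1967/68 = -28.93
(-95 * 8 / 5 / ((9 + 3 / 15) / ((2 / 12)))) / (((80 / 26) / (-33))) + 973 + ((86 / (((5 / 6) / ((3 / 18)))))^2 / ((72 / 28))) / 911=18907840687 / 18857700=1002.66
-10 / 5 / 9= -2 / 9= -0.22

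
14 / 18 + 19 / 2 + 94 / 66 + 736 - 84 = 131413 / 198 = 663.70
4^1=4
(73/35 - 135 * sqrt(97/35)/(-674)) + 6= 27 * sqrt(3395)/4718 + 283/35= 8.42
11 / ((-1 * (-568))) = 11 / 568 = 0.02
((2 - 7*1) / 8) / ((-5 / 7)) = 7 / 8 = 0.88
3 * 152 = 456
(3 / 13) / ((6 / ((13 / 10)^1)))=0.05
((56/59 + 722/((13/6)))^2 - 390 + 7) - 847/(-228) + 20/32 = 29856659412995/268259784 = 111297.56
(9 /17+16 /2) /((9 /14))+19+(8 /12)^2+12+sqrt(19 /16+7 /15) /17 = sqrt(5955) /1020+6841 /153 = 44.79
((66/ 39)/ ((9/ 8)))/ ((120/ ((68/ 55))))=136/ 8775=0.02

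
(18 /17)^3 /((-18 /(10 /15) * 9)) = -24 /4913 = -0.00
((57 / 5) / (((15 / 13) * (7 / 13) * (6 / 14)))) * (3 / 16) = 3211 / 400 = 8.03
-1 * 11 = -11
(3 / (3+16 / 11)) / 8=33 / 392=0.08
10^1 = 10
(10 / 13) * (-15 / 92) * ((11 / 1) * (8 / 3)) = -1100 / 299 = -3.68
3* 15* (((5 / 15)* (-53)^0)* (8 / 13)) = 120 / 13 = 9.23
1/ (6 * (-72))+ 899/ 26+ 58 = 519899/ 5616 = 92.57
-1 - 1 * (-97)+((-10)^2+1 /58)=11369 /58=196.02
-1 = -1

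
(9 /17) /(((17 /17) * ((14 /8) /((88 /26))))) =1584 /1547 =1.02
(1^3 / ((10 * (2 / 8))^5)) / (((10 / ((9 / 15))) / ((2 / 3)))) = 32 / 78125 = 0.00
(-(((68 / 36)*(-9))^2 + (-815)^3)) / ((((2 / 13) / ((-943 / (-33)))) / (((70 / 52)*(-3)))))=-8933514276715 / 22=-406068830759.77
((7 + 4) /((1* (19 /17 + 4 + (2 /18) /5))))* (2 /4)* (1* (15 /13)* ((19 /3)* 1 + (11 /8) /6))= 13253625 /1635712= 8.10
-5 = -5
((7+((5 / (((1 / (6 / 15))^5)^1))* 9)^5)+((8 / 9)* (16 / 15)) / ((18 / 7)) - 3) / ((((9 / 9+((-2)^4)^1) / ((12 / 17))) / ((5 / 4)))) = 101723534853893324 / 446491241455078125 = 0.23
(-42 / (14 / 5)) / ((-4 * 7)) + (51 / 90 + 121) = 122.10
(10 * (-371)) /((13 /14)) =-51940 /13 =-3995.38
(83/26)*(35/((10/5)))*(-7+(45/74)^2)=-105471835/284752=-370.40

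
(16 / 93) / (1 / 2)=0.34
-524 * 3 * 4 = -6288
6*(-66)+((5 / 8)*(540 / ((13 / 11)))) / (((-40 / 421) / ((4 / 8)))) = -789921 / 416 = -1898.85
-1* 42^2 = -1764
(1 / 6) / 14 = 1 / 84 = 0.01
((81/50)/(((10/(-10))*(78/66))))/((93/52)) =-594/775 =-0.77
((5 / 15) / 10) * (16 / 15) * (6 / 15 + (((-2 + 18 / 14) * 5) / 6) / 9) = 2524 / 212625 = 0.01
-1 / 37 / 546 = -0.00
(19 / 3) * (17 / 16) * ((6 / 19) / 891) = 17 / 7128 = 0.00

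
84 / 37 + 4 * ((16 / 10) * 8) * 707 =6697124 / 185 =36200.67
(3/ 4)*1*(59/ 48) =59/ 64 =0.92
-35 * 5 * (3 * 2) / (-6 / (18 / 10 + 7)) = 1540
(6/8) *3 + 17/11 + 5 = 387/44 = 8.80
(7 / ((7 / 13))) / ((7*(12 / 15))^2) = 325 / 784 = 0.41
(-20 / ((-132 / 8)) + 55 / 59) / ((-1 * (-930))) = 835 / 362142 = 0.00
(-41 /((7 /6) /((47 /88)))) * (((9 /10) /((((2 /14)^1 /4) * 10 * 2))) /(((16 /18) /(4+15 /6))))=-6087393 /35200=-172.94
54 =54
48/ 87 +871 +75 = 27450/ 29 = 946.55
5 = 5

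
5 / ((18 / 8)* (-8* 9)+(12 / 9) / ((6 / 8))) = -45 / 1442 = -0.03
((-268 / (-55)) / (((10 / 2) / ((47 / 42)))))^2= 39664804 / 33350625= 1.19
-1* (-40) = 40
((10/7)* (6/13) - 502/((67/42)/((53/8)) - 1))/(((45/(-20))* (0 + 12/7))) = -434998/2535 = -171.60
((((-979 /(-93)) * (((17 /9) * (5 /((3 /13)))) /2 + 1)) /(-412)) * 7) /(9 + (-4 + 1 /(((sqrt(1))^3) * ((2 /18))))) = -1134661 /4138128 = -0.27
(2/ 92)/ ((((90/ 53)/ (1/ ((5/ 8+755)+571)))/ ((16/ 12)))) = 424/ 32953365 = 0.00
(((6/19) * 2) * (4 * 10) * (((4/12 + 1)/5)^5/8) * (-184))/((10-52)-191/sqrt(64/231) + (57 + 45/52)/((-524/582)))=0.00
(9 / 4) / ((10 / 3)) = 0.68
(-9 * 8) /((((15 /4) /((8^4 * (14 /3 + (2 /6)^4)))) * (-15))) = 49676288 /2025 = 24531.50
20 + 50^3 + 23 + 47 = 125090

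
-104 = -104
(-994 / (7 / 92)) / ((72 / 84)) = -45724 / 3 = -15241.33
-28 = -28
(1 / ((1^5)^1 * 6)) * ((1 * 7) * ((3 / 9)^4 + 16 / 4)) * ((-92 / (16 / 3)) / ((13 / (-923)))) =3715075 / 648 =5733.14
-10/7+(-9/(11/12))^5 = -102854575886/1127357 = -91235.14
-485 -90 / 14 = -3440 / 7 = -491.43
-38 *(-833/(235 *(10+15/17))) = 538118/43475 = 12.38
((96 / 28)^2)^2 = 331776 / 2401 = 138.18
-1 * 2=-2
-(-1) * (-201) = -201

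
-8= -8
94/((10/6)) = 282/5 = 56.40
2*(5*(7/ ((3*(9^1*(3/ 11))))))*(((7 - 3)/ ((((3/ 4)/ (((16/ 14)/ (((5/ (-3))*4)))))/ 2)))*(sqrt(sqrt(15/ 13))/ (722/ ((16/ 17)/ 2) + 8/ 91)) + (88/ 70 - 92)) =-69872/ 81 - 39424*13^(3/ 4)*15^(1/ 4)/ 45238419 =-862.63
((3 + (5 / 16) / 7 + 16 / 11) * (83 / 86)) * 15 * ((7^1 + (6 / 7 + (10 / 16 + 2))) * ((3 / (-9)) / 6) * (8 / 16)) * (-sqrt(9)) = 1350302515 / 23733248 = 56.89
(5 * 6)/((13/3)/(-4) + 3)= 360/23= 15.65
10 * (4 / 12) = 10 / 3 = 3.33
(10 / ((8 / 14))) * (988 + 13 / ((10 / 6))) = 34853 / 2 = 17426.50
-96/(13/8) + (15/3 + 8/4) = -677/13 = -52.08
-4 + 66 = 62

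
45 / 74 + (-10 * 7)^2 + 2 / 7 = 2538663 / 518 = 4900.89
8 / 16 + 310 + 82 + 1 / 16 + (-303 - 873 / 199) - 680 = -1893921 / 3184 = -594.82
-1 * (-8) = 8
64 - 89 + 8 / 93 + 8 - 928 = -944.91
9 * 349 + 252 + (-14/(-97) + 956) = 421867/97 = 4349.14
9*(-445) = -4005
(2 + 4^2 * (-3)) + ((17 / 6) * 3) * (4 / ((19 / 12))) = -466 / 19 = -24.53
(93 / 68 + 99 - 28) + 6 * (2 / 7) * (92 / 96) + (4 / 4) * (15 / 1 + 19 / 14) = 6145 / 68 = 90.37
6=6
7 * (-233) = -1631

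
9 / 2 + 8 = 25 / 2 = 12.50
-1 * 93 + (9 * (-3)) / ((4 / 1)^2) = -94.69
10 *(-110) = -1100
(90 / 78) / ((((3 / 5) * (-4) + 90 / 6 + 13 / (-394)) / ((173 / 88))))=2556075 / 14161004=0.18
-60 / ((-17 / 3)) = 180 / 17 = 10.59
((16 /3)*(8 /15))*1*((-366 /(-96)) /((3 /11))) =5368 /135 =39.76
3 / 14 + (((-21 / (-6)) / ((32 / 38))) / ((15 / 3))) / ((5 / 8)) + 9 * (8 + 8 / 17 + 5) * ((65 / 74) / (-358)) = 24566749 / 19703425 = 1.25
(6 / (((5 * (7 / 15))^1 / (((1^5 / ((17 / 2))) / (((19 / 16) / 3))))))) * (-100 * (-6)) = 1036800 / 2261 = 458.56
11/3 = 3.67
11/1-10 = 1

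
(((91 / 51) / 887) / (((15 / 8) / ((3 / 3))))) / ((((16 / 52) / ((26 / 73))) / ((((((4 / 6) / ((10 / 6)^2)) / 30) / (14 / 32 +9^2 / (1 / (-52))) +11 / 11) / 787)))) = 3386640348 / 2146171692653125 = 0.00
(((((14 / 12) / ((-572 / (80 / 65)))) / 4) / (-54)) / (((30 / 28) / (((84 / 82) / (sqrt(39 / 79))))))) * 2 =686 * sqrt(3081) / 1203879105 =0.00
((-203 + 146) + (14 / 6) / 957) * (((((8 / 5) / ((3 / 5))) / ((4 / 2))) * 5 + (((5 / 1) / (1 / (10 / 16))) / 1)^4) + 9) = -27908536085 / 4409856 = -6328.67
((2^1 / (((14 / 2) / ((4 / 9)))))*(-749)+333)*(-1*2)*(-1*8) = 3806.22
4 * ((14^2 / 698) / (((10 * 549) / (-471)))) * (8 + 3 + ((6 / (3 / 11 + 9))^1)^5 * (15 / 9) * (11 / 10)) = -1469087944478 / 1360230105285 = -1.08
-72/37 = -1.95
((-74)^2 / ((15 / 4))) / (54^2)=5476 / 10935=0.50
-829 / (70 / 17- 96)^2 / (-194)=0.00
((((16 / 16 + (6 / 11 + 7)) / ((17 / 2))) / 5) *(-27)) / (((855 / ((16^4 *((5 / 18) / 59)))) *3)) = -6160384 / 9433215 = -0.65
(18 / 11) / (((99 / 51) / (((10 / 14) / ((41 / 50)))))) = 25500 / 34727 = 0.73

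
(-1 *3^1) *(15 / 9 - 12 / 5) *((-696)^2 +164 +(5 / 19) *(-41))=20254993 / 19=1066052.26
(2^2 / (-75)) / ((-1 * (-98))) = -2 / 3675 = -0.00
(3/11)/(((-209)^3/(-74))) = 222/100422619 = 0.00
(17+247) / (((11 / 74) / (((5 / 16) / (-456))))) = -185 / 152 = -1.22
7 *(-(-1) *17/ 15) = 119/ 15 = 7.93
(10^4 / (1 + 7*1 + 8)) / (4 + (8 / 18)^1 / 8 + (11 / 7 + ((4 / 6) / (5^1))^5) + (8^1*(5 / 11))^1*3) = 73089843750 / 1933795553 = 37.80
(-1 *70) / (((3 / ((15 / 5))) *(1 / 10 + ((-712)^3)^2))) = -700 / 1302806635376803841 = -0.00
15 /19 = 0.79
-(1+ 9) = -10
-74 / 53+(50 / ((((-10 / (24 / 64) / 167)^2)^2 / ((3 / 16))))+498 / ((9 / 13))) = 31547929548877 / 2084044800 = 15137.84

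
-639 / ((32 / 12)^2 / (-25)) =143775 / 64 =2246.48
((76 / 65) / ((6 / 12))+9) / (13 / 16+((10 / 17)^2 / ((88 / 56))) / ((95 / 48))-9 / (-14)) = 4985740144 / 688870195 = 7.24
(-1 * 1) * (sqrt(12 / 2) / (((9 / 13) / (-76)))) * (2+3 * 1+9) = 13832 * sqrt(6) / 9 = 3764.59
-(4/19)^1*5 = -20/19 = -1.05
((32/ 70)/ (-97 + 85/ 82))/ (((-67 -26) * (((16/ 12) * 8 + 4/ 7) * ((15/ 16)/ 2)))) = 10496/ 1079430075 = 0.00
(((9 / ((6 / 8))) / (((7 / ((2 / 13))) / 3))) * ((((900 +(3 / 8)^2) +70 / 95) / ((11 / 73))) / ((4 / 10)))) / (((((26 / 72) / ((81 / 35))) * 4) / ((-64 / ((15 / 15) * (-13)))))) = 2098708824204 / 22499477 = 93278.12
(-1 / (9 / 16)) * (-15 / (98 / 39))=520 / 49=10.61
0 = 0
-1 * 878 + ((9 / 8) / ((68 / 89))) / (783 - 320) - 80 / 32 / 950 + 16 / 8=-20960774713 / 23927840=-876.00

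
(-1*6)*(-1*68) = 408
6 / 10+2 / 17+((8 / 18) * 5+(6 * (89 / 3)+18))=152189 / 765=198.94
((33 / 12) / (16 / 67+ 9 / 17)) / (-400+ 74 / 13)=-14807 / 1631000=-0.01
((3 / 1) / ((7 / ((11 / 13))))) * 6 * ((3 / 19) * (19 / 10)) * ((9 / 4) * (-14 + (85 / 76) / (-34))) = -5701509 / 276640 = -20.61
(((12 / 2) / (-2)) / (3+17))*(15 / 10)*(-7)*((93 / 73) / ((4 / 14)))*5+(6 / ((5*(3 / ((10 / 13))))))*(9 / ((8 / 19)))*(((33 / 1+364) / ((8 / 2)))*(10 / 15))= 470.29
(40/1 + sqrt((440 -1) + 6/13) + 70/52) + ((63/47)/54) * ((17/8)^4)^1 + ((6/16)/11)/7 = sqrt(74269)/13 + 48396405023/1156227072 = 62.82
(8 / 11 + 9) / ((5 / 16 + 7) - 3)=1712 / 759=2.26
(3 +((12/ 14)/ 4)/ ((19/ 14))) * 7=420/ 19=22.11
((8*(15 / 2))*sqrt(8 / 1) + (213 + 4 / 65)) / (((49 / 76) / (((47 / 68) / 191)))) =107160*sqrt(2) / 159103 + 12367157 / 10341695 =2.15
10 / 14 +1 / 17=0.77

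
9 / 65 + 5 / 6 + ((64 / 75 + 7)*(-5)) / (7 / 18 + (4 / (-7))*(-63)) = -27407 / 255450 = -0.11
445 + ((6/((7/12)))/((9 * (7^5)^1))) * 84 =7479211/16807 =445.01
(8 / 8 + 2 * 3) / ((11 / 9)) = 63 / 11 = 5.73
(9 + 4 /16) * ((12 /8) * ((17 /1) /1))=1887 /8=235.88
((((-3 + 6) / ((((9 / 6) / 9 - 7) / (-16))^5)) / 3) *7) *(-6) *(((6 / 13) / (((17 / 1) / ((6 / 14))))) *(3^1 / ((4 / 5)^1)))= -3302259425280 / 25604220421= -128.97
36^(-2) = 1/ 1296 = 0.00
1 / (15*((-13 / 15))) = -1 / 13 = -0.08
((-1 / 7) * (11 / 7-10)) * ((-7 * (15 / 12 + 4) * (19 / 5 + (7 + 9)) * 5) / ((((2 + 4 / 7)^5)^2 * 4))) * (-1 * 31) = 5683119534631 / 2115832430592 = 2.69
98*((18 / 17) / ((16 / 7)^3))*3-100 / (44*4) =4882879 / 191488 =25.50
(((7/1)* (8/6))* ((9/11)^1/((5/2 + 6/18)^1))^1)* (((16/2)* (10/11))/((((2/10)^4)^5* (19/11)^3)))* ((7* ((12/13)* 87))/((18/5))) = 85863647460937500000000/1515839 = 56644305537024380.56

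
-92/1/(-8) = 23/2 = 11.50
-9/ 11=-0.82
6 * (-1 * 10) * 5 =-300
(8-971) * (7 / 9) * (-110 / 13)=82390 / 13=6337.69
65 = 65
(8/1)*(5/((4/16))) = 160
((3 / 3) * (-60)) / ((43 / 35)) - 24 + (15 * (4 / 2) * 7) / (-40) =-13431 / 172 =-78.09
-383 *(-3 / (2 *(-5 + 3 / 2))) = -1149 / 7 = -164.14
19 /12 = 1.58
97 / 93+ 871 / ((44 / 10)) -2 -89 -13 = 194365 / 2046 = 95.00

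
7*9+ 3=66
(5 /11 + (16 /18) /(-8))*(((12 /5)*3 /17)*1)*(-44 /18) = -16 /45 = -0.36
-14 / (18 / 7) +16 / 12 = -37 / 9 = -4.11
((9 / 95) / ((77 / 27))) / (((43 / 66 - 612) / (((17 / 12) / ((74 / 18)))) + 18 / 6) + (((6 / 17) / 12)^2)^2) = -2922566832 / 155818090680805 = -0.00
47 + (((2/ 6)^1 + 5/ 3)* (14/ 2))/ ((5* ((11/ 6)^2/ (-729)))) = -338981/ 605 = -560.30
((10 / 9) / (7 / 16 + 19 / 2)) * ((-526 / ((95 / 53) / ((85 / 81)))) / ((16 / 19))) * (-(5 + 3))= 327.10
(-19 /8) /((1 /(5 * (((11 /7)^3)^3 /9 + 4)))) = -362014366585 /2905459704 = -124.60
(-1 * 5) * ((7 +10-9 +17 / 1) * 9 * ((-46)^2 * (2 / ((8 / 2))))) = -1190250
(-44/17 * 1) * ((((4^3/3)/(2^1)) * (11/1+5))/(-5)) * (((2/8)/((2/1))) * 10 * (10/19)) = 56320/969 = 58.12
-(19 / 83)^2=-361 / 6889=-0.05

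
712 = 712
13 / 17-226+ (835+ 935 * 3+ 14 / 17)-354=52047 / 17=3061.59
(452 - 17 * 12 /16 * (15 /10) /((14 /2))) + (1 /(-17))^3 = 123606111 /275128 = 449.27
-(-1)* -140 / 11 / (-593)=0.02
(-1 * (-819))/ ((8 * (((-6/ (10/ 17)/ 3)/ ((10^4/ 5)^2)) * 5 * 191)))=-409500000/ 3247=-126116.42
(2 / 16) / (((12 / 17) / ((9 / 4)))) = 51 / 128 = 0.40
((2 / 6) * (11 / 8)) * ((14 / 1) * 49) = 3773 / 12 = 314.42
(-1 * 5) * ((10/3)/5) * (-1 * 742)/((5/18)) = 8904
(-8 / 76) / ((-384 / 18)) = 3 / 608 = 0.00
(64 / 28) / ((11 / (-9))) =-144 / 77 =-1.87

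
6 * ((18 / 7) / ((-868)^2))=27 / 1318492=0.00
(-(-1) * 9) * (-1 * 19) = -171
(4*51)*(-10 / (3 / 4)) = -2720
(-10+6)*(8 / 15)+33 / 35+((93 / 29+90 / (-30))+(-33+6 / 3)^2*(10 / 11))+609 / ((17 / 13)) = 152416300 / 113883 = 1338.36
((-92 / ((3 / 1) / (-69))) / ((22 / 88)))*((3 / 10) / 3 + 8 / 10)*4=152352 / 5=30470.40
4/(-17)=-4/17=-0.24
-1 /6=-0.17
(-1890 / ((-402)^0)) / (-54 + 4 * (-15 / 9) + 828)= -2835 / 1151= -2.46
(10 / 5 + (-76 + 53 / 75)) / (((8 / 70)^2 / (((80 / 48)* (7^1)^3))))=-461940395 / 144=-3207919.41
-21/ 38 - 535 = -20351/ 38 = -535.55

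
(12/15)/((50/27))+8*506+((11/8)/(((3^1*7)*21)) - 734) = 1461665887/441000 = 3314.44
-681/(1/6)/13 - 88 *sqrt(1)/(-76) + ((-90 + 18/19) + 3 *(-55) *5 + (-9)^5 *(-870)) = 12688736491/247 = 51371402.80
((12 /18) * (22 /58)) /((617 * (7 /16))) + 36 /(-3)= -4508684 /375753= -12.00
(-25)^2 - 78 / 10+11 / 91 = 280881 / 455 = 617.32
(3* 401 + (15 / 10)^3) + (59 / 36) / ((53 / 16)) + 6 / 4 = 4611139 / 3816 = 1208.37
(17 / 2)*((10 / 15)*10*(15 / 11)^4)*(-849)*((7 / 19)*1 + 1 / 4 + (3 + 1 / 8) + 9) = -2358848334375 / 1112716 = -2119901.52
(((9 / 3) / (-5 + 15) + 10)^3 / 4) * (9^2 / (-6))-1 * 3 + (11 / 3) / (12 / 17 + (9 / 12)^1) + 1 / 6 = -796665983 / 216000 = -3688.27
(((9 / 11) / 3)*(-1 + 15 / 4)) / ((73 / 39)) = 117 / 292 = 0.40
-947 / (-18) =947 / 18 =52.61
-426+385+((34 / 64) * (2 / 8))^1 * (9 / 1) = -5095 / 128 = -39.80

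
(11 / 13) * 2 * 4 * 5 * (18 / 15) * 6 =3168 / 13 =243.69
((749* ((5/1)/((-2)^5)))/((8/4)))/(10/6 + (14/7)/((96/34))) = -3745/152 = -24.64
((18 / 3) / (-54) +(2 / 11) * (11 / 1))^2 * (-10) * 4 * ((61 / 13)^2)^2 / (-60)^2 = -4001448049 / 208209690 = -19.22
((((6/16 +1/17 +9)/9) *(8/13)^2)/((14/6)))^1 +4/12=10125/20111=0.50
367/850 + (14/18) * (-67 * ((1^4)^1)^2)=-51.68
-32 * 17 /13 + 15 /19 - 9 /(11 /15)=-144896 /2717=-53.33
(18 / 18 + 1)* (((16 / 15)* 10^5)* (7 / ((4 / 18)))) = 6720000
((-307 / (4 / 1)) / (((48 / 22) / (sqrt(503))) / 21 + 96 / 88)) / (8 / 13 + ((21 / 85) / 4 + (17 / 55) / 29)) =-451372119737 / 4412696556 + 128194297*sqrt(503) / 6619044834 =-101.86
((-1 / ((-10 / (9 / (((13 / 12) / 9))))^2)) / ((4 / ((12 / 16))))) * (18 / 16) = -1594323 / 135200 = -11.79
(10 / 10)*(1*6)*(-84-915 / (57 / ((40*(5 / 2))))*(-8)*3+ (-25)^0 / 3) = 4382462 / 19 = 230655.89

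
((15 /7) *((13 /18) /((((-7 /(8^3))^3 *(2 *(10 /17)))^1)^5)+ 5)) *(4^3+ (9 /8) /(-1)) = -197458305871595641218621835315246606305466211743 /498493958544015000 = -396109727083404304850859700000.00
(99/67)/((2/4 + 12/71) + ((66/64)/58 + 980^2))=4348608/2826456660167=0.00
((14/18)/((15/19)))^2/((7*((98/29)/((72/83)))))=41876/1176525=0.04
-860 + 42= -818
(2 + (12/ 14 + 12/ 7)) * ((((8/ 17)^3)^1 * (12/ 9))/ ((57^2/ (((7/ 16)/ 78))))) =0.00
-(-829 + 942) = -113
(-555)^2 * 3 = 924075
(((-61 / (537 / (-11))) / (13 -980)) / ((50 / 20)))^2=1800964 / 6741266996025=0.00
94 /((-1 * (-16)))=47 /8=5.88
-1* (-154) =154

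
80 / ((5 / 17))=272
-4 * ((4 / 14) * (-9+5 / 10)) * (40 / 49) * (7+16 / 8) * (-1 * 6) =-146880 / 343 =-428.22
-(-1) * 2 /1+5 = 7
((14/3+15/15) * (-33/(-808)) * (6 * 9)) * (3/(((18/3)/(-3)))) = -15147/808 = -18.75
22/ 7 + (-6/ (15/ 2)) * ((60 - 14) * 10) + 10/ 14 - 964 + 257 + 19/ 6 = -44855/ 42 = -1067.98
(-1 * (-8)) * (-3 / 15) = -8 / 5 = -1.60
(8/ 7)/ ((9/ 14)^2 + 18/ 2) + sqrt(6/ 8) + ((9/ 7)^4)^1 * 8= sqrt(3)/ 2 + 97378184/ 4429845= 22.85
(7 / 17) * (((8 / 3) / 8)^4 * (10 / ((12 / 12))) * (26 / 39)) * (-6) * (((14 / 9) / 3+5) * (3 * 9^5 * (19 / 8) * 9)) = -72232965 / 17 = -4248997.94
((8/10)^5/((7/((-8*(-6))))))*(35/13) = 49152/8125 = 6.05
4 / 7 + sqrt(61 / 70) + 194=sqrt(4270) / 70 + 1362 / 7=195.50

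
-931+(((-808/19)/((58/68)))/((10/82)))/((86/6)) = -113669971/118465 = -959.52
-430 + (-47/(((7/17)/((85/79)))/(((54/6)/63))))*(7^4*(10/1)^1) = -33312320/79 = -421674.94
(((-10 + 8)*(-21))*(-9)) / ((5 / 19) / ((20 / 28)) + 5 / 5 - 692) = 133 / 243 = 0.55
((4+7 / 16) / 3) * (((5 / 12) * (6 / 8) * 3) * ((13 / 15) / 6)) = 923 / 4608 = 0.20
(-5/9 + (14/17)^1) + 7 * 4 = 28.27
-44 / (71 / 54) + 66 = 32.54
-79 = -79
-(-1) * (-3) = -3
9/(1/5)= 45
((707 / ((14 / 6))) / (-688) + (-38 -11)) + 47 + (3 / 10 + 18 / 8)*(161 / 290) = -511129 / 498800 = -1.02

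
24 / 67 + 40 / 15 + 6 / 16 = 5467 / 1608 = 3.40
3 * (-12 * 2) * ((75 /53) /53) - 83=-238547 /2809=-84.92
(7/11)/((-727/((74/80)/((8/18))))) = -2331/1279520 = -0.00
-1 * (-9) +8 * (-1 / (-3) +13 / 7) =557 / 21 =26.52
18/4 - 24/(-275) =2523/550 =4.59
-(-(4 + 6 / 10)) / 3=23 / 15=1.53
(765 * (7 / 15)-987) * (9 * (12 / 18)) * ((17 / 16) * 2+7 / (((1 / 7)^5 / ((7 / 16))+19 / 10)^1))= -21957.82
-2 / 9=-0.22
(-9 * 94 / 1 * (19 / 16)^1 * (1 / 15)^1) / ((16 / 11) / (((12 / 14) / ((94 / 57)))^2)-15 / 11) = -861703029 / 51729640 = -16.66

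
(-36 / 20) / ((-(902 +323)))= 9 / 6125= 0.00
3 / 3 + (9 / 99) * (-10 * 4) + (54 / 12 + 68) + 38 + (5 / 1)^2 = 2923 / 22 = 132.86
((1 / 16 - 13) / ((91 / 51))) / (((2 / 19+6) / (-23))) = 4613409 / 168896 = 27.32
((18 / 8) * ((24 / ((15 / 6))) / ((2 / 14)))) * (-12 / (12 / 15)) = -2268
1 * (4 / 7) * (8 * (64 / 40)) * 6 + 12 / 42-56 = -11.83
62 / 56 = 31 / 28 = 1.11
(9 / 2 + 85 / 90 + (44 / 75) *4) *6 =3506 / 75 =46.75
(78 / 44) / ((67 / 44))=78 / 67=1.16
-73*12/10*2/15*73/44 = -5329/275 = -19.38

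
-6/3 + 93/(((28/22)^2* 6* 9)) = -3305/3528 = -0.94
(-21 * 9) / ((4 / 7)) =-1323 / 4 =-330.75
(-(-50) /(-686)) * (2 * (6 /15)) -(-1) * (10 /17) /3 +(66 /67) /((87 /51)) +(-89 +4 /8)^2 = 1064935455875 /135955596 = 7832.97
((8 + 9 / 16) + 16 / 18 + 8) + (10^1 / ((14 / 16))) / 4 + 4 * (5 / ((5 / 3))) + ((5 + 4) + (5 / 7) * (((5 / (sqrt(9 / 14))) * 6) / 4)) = 25 * sqrt(14) / 14 + 41639 / 1008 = 47.99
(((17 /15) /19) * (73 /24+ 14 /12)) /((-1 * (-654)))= 1717 /4473360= 0.00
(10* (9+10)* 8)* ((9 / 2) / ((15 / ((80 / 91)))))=36480 / 91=400.88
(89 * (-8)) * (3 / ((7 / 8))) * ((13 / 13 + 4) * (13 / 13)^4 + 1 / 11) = -136704 / 11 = -12427.64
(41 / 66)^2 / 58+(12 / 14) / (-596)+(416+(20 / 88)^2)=109635920885 / 263511864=416.06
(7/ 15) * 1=7/ 15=0.47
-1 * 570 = -570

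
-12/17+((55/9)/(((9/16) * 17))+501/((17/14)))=568042/1377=412.52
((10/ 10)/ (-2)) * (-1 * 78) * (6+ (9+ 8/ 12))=611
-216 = -216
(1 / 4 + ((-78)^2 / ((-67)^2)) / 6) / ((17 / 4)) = 8545 / 76313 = 0.11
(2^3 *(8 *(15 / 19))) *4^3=61440 / 19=3233.68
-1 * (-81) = 81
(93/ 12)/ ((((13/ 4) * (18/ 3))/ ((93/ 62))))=31/ 52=0.60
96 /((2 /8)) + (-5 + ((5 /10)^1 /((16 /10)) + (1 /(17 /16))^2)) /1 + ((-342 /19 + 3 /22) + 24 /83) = 1530893389 /4221712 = 362.62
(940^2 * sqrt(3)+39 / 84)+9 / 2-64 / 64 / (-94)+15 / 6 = 1530447.57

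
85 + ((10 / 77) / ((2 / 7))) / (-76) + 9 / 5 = 362799 / 4180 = 86.79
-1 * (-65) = 65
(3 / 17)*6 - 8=-118 / 17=-6.94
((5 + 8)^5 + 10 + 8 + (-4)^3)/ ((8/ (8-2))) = 1113741/ 4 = 278435.25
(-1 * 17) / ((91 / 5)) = -85 / 91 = -0.93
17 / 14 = 1.21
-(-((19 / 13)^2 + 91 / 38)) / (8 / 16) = 29097 / 3211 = 9.06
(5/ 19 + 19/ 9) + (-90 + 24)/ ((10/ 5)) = -5237/ 171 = -30.63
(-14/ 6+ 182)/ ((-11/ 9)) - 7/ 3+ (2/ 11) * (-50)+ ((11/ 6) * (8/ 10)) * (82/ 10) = -120778/ 825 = -146.40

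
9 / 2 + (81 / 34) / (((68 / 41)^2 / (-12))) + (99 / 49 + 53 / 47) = -248455345 / 90517112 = -2.74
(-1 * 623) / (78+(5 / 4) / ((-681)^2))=-165098916 / 20670491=-7.99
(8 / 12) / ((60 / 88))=44 / 45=0.98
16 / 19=0.84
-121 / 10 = -12.10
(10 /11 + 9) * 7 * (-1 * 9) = -6867 /11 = -624.27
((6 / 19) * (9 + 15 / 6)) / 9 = 23 / 57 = 0.40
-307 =-307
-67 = -67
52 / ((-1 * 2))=-26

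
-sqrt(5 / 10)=-sqrt(2) / 2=-0.71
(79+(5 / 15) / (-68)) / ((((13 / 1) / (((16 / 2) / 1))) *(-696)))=-16115 / 230724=-0.07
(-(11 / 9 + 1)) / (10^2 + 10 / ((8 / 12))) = -4 / 207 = -0.02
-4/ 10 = -2/ 5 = -0.40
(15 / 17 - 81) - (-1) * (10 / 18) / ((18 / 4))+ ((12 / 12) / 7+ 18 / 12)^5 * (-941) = -8399178885899 / 740583648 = -11341.30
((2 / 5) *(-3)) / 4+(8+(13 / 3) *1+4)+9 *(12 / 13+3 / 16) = 81209 / 3120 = 26.03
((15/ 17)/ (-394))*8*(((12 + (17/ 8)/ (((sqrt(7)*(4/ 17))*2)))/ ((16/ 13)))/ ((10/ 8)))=-468/ 3349 - 663*sqrt(7)/ 88256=-0.16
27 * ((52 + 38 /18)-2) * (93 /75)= 43617 /25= 1744.68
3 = 3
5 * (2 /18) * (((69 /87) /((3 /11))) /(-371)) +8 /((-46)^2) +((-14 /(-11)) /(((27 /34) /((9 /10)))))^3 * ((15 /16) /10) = 28714606521247 /102267915403500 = 0.28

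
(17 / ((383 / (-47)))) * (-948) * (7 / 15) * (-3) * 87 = -461288268 / 1915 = -240881.60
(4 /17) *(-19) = -4.47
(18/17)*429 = 7722/17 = 454.24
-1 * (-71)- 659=-588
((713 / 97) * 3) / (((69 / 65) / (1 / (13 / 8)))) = 1240 / 97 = 12.78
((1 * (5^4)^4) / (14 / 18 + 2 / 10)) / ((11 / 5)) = 34332275390625 / 484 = 70934453286.42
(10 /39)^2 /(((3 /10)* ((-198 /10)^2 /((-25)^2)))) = 15625000 /44721963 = 0.35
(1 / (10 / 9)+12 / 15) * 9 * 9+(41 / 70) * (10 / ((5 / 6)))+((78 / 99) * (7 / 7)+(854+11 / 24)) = 9239767 / 9240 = 999.97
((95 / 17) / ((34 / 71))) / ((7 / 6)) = 20235 / 2023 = 10.00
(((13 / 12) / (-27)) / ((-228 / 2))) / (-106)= -13 / 3915216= -0.00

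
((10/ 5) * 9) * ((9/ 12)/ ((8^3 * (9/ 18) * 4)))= 0.01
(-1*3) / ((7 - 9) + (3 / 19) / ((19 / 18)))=1083 / 668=1.62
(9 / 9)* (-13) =-13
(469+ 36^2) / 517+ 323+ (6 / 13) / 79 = 173315514 / 530959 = 326.42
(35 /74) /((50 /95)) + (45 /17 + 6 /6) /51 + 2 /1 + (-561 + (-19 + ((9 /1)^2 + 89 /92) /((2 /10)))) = -123357752 /737817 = -167.19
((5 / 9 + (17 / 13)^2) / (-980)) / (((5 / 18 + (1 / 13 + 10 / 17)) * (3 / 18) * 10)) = -87873 / 59734675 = -0.00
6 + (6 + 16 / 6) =44 / 3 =14.67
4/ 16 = 1/ 4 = 0.25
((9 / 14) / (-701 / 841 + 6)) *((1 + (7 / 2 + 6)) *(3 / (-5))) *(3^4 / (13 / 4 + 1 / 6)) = -16553403 / 890725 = -18.58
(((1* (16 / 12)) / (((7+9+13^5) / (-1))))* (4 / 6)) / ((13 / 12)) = -32 / 14481051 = -0.00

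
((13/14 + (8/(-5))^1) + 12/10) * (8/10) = 74/175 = 0.42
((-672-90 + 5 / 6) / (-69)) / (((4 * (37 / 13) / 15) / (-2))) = -296855 / 10212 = -29.07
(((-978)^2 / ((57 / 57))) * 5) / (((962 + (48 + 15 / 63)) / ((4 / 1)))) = 80344656 / 4243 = 18935.81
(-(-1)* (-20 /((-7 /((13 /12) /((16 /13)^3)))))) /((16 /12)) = 142805 /114688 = 1.25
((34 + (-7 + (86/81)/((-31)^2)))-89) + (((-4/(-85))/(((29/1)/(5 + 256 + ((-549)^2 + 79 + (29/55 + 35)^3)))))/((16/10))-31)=3300978691533049/12769485225750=258.51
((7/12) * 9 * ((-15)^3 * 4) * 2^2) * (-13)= 3685500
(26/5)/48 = 0.11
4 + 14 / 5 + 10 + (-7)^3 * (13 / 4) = -21959 / 20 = -1097.95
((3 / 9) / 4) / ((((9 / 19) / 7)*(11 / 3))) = 133 / 396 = 0.34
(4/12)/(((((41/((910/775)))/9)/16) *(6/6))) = 1.37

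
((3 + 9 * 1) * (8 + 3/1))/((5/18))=2376/5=475.20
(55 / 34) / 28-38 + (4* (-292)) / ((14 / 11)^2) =-5057999 / 6664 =-759.00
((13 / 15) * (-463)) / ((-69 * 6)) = 6019 / 6210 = 0.97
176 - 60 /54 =1574 /9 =174.89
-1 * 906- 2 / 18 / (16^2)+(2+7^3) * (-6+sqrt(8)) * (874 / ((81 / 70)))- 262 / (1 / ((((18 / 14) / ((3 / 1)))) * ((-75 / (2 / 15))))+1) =-4038770283275 / 2581248+14071400 * sqrt(2) / 27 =-827622.25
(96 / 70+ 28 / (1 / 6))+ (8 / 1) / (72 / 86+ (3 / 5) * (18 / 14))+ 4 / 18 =174.57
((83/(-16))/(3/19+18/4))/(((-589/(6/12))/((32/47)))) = 166/257889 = 0.00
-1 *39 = -39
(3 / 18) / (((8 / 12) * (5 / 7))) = 7 / 20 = 0.35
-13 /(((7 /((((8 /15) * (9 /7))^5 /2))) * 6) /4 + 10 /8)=-34504704 /370970885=-0.09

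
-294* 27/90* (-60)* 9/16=11907/4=2976.75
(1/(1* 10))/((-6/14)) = -7/30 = -0.23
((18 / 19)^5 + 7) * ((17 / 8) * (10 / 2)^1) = 1633892185 / 19808792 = 82.48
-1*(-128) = 128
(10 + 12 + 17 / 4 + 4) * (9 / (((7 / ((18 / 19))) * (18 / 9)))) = 9801 / 532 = 18.42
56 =56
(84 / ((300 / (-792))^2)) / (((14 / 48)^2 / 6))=180652032 / 4375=41291.89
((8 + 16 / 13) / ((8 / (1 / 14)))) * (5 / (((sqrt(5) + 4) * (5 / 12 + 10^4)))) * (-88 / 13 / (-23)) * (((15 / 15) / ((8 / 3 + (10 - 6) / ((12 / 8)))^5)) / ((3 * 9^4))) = 5 / 96295139426304 - 5 * sqrt(5) / 385180557705216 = 0.00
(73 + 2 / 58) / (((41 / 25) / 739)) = 39130050 / 1189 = 32910.05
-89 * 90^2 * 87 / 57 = -20906100 / 19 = -1100321.05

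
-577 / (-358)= 1.61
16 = 16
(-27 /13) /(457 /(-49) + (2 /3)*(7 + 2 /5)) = 19845 /41977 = 0.47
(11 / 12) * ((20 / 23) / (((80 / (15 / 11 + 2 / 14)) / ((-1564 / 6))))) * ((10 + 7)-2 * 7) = -493 / 42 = -11.74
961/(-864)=-961/864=-1.11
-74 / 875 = -0.08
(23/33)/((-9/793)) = -18239/297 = -61.41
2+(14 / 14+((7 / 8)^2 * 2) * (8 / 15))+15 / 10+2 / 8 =167 / 30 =5.57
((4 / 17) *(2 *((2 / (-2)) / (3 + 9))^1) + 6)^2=92416 / 2601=35.53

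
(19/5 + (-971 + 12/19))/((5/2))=-183648/475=-386.63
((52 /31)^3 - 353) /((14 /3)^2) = -93380535 /5839036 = -15.99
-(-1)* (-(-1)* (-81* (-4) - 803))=-479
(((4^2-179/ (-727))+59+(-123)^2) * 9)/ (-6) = -33160461/ 1454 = -22806.37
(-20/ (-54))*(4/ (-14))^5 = -320/ 453789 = -0.00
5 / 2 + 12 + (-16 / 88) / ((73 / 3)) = 14.49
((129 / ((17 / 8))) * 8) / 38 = 4128 / 323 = 12.78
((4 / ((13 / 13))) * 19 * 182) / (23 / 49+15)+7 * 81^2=17745217 / 379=46821.15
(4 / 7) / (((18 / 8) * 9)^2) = 0.00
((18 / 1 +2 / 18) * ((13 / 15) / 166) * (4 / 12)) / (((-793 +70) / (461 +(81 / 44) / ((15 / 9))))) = -215423897 / 10693603800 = -0.02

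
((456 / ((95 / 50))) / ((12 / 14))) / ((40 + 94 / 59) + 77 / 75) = 6.57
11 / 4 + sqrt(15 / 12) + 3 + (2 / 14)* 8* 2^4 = sqrt(5) / 2 + 673 / 28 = 25.15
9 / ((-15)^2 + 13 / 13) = 9 / 226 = 0.04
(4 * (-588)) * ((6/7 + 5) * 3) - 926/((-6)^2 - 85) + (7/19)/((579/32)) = -22267619170/539049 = -41309.08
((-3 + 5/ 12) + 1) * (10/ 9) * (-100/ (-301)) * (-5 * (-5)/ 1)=-118750/ 8127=-14.61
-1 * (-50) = 50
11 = 11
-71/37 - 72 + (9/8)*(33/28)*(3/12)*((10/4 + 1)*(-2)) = -76.24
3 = 3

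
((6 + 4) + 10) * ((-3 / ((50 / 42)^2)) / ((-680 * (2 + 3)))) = 1323 / 106250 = 0.01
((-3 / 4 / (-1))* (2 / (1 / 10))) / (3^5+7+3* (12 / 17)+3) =255 / 4337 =0.06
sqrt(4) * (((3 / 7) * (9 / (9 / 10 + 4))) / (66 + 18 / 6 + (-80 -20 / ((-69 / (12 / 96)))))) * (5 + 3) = -596160 / 518959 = -1.15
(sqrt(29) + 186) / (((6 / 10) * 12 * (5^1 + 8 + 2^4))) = 5 * sqrt(29) / 1044 + 155 / 174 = 0.92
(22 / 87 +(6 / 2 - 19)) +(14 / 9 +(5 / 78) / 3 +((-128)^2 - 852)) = 35101331 / 2262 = 15517.83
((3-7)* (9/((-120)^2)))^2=1/160000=0.00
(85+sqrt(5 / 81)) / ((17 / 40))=40 * sqrt(5) / 153+200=200.58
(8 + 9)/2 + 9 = 17.50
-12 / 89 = -0.13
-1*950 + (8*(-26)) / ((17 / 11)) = -1084.59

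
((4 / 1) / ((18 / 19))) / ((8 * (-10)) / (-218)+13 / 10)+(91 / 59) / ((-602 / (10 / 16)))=1680257695 / 663800976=2.53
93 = 93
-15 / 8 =-1.88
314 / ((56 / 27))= 4239 / 28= 151.39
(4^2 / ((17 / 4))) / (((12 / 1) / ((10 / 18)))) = 80 / 459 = 0.17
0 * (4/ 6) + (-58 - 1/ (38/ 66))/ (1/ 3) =-3405/ 19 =-179.21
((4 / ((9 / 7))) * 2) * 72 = 448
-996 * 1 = -996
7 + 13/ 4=41/ 4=10.25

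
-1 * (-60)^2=-3600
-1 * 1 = -1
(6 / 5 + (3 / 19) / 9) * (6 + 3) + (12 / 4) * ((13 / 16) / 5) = 17397 / 1520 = 11.45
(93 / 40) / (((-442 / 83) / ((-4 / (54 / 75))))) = 12865 / 5304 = 2.43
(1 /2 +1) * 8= 12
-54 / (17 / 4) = -216 / 17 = -12.71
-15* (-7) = 105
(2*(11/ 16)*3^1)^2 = 1089/ 64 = 17.02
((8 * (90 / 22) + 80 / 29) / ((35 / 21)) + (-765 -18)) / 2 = -242985 / 638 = -380.85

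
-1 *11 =-11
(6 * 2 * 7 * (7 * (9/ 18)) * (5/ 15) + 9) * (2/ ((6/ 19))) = 2033/ 3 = 677.67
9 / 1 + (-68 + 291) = 232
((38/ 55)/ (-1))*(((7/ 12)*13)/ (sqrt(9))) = -1729/ 990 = -1.75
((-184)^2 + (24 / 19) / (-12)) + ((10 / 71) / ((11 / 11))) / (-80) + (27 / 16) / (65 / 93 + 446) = 30357367598881 / 896664112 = 33855.90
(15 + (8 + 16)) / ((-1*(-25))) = 39 / 25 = 1.56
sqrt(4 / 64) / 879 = 1 / 3516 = 0.00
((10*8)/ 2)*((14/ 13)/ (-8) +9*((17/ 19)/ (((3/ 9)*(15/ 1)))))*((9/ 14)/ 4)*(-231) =-2165427/ 988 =-2191.73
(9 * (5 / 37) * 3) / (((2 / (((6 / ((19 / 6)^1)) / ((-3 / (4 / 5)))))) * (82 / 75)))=-24300 / 28823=-0.84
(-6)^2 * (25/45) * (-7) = -140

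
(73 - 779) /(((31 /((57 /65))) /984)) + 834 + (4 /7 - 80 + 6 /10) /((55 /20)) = -2924104094 /155155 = -18846.34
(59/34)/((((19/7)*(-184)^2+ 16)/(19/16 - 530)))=-3494393/349996544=-0.01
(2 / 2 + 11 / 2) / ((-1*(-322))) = 13 / 644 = 0.02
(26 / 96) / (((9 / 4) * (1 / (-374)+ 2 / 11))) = 2431 / 3618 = 0.67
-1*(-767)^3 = 451217663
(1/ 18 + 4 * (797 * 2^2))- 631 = 218179/ 18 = 12121.06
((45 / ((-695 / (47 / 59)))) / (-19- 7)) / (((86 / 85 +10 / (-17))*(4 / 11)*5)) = 8789 / 3411616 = 0.00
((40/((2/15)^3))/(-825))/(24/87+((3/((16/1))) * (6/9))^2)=-417600/5951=-70.17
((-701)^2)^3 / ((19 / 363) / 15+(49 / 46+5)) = 29721027775171206724470 / 1520029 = 19552934697411172.24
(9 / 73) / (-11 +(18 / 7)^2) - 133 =-2087876 / 15695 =-133.03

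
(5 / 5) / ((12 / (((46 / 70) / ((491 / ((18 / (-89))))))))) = -69 / 3058930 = -0.00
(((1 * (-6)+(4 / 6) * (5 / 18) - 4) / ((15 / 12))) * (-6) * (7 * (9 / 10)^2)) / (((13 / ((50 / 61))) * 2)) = 6678 / 793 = 8.42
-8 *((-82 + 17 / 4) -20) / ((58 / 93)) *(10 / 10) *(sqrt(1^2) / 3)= 12121 / 29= 417.97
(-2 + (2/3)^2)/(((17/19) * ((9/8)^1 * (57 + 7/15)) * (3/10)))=-53200/593487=-0.09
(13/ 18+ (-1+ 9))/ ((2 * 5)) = 0.87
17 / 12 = 1.42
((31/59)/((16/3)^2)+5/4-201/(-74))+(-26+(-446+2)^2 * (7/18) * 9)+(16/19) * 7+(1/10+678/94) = 1721644996907107/2495256320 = 689967.19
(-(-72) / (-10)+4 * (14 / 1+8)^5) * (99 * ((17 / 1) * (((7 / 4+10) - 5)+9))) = 2732171282379 / 5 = 546434256475.80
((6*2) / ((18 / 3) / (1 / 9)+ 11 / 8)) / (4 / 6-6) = -18 / 443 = -0.04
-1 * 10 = -10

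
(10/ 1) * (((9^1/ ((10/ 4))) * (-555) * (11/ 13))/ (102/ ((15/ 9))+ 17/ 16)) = -17582400/ 64753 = -271.53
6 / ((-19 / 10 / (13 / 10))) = -78 / 19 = -4.11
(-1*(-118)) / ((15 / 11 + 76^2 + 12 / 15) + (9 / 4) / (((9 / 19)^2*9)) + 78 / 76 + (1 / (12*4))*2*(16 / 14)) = 279667080 / 13699780513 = 0.02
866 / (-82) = -10.56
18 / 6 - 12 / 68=2.82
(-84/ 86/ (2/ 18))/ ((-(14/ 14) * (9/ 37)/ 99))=153846/ 43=3577.81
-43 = -43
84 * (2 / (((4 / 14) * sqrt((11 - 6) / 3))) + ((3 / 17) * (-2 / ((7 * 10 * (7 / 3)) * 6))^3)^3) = -81 / 285728428804786997750000000 + 588 * sqrt(15) / 5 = 455.46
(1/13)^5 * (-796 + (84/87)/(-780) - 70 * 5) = -6480637/2099661915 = -0.00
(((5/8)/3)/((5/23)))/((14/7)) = 23/48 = 0.48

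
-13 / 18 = -0.72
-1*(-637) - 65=572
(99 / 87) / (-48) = -11 / 464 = -0.02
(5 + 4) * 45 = 405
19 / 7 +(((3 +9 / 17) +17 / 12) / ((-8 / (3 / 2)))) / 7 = 2.58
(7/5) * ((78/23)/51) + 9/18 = 2319/3910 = 0.59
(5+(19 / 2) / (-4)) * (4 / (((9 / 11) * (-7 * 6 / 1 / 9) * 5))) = -11 / 20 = -0.55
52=52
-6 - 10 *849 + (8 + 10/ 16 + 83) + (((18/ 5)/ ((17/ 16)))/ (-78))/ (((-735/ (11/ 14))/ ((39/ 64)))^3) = -472309463377560925183/ 56198047252480000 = -8404.37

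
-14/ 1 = -14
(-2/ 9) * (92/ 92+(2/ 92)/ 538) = -24749/ 111366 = -0.22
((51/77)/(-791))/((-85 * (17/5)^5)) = 1875/86479230299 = 0.00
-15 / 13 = -1.15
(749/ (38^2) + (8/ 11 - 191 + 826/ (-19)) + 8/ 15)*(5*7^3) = -19016524709/ 47652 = -399070.86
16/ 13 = 1.23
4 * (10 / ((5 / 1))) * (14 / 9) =112 / 9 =12.44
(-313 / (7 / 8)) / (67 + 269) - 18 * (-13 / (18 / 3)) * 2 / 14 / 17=-3683 / 4998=-0.74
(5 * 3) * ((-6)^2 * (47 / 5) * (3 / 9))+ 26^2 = 2368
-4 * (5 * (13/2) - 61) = 114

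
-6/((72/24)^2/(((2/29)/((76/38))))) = -0.02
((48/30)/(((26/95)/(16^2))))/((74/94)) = 914432/481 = 1901.11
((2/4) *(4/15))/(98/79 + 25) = 158/31095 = 0.01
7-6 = 1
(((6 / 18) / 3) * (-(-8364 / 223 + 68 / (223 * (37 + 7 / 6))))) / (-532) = -7599 / 970273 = -0.01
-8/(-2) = 4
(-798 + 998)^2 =40000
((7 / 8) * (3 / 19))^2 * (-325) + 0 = -143325 / 23104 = -6.20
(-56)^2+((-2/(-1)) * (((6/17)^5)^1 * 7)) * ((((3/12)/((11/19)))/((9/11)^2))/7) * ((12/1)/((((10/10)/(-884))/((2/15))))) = 1305435968/417605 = 3126.01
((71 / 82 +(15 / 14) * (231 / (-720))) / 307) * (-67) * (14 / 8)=-321265 / 1611136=-0.20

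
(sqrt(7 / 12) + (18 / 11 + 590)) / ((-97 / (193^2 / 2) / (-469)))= 17469781 *sqrt(21) / 1164 + 56846667374 / 1067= 53345878.71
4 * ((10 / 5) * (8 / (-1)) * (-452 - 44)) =31744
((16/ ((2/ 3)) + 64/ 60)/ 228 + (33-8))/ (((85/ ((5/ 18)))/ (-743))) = -15951467/ 261630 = -60.97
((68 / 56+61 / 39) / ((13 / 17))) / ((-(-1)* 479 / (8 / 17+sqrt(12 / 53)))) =6068 / 1699971+25789* sqrt(159) / 90098463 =0.01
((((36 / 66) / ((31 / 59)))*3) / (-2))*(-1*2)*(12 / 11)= 12744 / 3751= 3.40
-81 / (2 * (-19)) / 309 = 27 / 3914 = 0.01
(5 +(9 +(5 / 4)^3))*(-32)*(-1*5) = 5105 / 2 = 2552.50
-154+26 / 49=-7520 / 49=-153.47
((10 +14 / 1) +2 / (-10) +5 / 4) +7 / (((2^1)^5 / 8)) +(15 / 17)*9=2953 / 85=34.74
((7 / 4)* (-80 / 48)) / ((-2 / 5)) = 175 / 24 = 7.29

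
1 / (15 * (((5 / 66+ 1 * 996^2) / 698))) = 15356 / 327365305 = 0.00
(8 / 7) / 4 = 2 / 7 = 0.29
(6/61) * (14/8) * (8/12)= 7/61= 0.11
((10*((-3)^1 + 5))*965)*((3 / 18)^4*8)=9650 / 81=119.14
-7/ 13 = -0.54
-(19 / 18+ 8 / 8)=-37 / 18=-2.06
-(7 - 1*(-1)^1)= -8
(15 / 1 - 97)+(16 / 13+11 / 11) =-1037 / 13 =-79.77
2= 2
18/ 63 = 2/ 7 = 0.29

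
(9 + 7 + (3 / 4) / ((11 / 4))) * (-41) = -7339 / 11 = -667.18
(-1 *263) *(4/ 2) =-526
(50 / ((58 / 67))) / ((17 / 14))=23450 / 493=47.57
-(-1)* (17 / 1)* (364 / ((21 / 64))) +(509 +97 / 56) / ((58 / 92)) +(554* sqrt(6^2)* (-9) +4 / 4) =-24959759 / 2436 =-10246.21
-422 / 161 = -2.62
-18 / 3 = -6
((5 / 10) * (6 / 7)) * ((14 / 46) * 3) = 9 / 23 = 0.39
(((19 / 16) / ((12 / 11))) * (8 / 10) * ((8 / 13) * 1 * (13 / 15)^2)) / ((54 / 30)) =2717 / 12150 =0.22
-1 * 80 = -80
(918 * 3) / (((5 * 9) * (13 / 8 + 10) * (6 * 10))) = 68 / 775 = 0.09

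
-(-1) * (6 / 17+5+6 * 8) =907 / 17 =53.35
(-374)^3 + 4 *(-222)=-52314512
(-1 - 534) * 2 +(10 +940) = -120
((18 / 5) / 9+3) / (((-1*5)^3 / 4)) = -68 / 625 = -0.11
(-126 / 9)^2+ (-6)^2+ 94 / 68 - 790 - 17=-19503 / 34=-573.62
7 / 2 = 3.50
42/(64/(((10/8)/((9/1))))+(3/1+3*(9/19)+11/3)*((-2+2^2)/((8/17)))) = 47880/564497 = 0.08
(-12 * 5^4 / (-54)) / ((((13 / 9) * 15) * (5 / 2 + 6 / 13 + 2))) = 500 / 387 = 1.29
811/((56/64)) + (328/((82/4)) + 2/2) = 6607/7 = 943.86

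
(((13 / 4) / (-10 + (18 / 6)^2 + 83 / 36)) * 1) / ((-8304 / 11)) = -429 / 130096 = -0.00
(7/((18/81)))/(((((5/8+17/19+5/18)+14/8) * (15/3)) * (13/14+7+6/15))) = 603288/2829299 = 0.21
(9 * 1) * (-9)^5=-531441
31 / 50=0.62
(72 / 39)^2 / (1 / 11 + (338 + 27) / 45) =0.42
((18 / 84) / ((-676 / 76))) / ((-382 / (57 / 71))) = 3249 / 64170652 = 0.00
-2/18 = -1/9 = -0.11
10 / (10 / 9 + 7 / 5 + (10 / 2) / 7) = 1575 / 508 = 3.10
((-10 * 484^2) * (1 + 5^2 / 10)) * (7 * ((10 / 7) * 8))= -655916800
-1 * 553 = -553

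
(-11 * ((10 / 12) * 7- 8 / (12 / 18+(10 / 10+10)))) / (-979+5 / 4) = 23782 / 410655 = 0.06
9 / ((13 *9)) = 1 / 13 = 0.08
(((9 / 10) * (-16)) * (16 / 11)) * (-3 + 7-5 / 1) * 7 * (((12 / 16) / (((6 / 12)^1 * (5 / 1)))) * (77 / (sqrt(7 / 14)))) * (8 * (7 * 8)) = 37933056 * sqrt(2) / 25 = 2145817.69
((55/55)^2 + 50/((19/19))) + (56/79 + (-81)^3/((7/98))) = -7440122.29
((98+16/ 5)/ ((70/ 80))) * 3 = 12144/ 35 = 346.97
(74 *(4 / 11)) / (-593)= -296 / 6523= -0.05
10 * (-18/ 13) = -180/ 13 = -13.85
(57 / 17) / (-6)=-19 / 34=-0.56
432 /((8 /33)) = 1782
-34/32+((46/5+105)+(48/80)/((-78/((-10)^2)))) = 116863/1040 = 112.37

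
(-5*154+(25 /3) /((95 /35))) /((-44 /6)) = 43715 /418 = 104.58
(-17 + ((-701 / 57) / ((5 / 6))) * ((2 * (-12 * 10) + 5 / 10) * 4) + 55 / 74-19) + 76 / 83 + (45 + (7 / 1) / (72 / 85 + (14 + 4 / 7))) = 18934912938122 / 1338234315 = 14149.18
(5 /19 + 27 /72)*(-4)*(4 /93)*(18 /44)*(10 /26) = -1455 /84227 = -0.02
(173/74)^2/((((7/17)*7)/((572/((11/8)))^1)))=788.81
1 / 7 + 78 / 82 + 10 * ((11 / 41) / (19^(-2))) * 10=2780014 / 287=9686.46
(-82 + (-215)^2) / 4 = 46143 / 4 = 11535.75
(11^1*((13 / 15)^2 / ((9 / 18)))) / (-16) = -1859 / 1800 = -1.03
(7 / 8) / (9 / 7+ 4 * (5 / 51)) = 2499 / 4792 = 0.52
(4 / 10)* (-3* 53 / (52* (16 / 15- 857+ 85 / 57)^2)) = -286995 / 171311233184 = -0.00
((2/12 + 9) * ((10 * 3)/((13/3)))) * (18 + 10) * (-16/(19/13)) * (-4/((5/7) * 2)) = 1034880/19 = 54467.37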